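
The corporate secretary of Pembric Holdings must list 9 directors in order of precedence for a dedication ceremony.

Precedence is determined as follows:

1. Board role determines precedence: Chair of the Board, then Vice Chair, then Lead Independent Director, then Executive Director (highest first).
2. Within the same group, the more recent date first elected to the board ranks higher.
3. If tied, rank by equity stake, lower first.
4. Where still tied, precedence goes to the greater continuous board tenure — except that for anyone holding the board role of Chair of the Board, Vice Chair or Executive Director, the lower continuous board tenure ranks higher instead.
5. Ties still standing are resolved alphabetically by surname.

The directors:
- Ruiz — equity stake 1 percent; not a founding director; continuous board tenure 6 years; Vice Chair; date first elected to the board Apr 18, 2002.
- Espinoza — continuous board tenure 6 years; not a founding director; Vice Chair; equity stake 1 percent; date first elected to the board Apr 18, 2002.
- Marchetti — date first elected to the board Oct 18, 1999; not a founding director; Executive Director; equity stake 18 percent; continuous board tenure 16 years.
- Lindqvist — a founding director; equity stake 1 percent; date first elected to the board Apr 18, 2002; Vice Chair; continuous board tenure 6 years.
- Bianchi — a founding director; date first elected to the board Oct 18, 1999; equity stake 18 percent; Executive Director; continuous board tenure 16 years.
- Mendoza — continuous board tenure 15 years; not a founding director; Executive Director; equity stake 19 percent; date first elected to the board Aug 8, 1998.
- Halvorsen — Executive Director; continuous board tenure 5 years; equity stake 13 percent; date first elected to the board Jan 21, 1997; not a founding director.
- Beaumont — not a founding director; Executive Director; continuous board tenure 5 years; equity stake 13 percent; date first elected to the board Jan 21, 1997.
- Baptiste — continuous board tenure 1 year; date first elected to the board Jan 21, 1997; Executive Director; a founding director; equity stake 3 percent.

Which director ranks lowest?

Halvorsen

By board role: Espinoza, Lindqvist and Ruiz (Vice Chair); then Bianchi, Marchetti, Mendoza, Baptiste, Beaumont and Halvorsen (Executive Director).
Espinoza, Lindqvist and Ruiz all have date first elected to the board Apr 18, 2002, so the next rule applies.
Espinoza, Lindqvist and Ruiz all have equity stake 1 percent, so the next rule applies.
Espinoza, Lindqvist and Ruiz all have continuous board tenure 6 years, so the next rule applies.
Among Espinoza, Lindqvist and Ruiz, alphabetically by surname: Espinoza before Lindqvist before Ruiz.
Among Bianchi, Marchetti, Mendoza, Baptiste, Beaumont and Halvorsen, by date first elected to the board (later first): Bianchi and Marchetti (Oct 18, 1999) before Mendoza (Aug 8, 1998) before Baptiste, Beaumont and Halvorsen (Jan 21, 1997).
Bianchi and Marchetti both have equity stake 18 percent, so the next rule applies.
Bianchi and Marchetti both have continuous board tenure 16 years, so the next rule applies.
Among Bianchi and Marchetti, alphabetically by surname: Bianchi before Marchetti.
Among Baptiste, Beaumont and Halvorsen, by equity stake (lower first): Baptiste (3 percent) before Beaumont and Halvorsen (13 percent).
Beaumont and Halvorsen both have continuous board tenure 5 years, so the next rule applies.
Among Beaumont and Halvorsen, alphabetically by surname: Beaumont before Halvorsen.
Order: Espinoza, Lindqvist, Ruiz, Bianchi, Marchetti, Mendoza, Baptiste, Beaumont, Halvorsen.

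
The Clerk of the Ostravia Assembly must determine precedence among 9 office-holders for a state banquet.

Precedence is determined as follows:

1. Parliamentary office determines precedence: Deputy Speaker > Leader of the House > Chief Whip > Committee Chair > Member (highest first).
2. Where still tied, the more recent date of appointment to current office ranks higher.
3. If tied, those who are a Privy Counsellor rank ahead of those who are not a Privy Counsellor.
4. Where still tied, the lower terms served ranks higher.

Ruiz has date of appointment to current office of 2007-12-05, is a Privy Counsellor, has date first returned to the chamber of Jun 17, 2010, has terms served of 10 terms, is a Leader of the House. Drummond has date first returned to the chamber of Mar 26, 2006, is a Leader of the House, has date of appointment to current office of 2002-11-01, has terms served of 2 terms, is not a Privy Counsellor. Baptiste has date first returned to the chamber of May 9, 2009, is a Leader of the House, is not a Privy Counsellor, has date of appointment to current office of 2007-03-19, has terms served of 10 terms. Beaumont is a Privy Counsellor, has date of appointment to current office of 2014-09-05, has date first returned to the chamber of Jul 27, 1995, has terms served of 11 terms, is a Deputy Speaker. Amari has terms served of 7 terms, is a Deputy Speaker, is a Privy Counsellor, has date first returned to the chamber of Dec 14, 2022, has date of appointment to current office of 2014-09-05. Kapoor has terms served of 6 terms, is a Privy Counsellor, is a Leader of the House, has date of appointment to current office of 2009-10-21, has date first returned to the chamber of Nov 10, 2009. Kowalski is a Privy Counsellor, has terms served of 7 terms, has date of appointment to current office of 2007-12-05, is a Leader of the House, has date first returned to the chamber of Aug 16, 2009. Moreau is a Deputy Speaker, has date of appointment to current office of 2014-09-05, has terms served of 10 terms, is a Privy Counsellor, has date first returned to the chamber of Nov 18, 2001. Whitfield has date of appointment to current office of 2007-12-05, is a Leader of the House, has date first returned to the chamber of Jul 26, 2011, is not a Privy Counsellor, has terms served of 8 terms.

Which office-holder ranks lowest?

By parliamentary office: Amari, Moreau and Beaumont (Deputy Speaker); then Kapoor, Kowalski, Ruiz, Whitfield, Baptiste and Drummond (Leader of the House).
Amari, Moreau and Beaumont all have date of appointment to current office 2014-09-05, so the next rule applies.
Amari, Moreau and Beaumont are each a Privy Counsellor, so the next rule applies.
Among Amari, Moreau and Beaumont, by terms served (lower first): Amari (7 terms) before Moreau (10 terms) before Beaumont (11 terms).
Among Kapoor, Kowalski, Ruiz, Whitfield, Baptiste and Drummond, by date of appointment to current office (later first): Kapoor (2009-10-21) before Kowalski, Ruiz and Whitfield (2007-12-05) before Baptiste (2007-03-19) before Drummond (2002-11-01).
Among Kowalski, Ruiz and Whitfield, a Privy Counsellor before not a Privy Counsellor: Kowalski and Ruiz (a Privy Counsellor) before Whitfield (not a Privy Counsellor).
Among Kowalski and Ruiz, by terms served (lower first): Kowalski (7 terms) before Ruiz (10 terms).
Order: Amari, Moreau, Beaumont, Kapoor, Kowalski, Ruiz, Whitfield, Baptiste, Drummond.

Drummond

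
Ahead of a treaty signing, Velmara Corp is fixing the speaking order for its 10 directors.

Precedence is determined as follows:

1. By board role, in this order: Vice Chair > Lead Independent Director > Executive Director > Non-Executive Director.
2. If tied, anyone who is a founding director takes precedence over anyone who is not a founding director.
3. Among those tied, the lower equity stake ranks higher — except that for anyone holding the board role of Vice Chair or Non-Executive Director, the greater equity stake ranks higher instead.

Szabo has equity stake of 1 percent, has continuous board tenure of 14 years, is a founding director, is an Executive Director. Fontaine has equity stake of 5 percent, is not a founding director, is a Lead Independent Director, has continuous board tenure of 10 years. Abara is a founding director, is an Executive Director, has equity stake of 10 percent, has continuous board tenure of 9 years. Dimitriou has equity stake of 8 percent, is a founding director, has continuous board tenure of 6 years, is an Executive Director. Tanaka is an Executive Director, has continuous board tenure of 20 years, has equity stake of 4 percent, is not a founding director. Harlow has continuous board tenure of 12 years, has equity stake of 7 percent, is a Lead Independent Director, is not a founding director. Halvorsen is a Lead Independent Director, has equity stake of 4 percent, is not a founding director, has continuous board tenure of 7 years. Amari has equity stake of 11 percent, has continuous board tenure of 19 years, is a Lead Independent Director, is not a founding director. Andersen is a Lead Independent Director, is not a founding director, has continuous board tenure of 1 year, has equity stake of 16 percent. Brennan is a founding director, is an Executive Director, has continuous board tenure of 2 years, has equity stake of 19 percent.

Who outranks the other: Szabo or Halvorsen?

Halvorsen

By board role: Halvorsen, Fontaine, Harlow, Amari and Andersen (Lead Independent Director); then Szabo, Dimitriou, Abara, Brennan and Tanaka (Executive Director).
Halvorsen, Fontaine, Harlow, Amari and Andersen are each not a founding director, so the next rule applies.
Among Halvorsen, Fontaine, Harlow, Amari and Andersen, by equity stake (lower first): Halvorsen (4 percent) before Fontaine (5 percent) before Harlow (7 percent) before Amari (11 percent) before Andersen (16 percent).
Among Szabo, Dimitriou, Abara, Brennan and Tanaka, a founding director before not a founding director: Szabo, Dimitriou, Abara and Brennan (a founding director) before Tanaka (not a founding director).
Among Szabo, Dimitriou, Abara and Brennan, by equity stake (lower first): Szabo (1 percent) before Dimitriou (8 percent) before Abara (10 percent) before Brennan (19 percent).
So Halvorsen takes precedence.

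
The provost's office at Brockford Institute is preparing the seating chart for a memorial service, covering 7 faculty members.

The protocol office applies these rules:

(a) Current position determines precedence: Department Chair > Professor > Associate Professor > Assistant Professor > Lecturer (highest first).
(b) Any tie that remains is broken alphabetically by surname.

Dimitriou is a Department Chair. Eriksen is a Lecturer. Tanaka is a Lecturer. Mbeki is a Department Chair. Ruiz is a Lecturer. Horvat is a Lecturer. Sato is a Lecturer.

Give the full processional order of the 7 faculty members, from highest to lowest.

Dimitriou, Mbeki, Eriksen, Horvat, Ruiz, Sato, Tanaka

By current position: Dimitriou and Mbeki (Department Chair); then Eriksen, Horvat, Ruiz, Sato and Tanaka (Lecturer).
Among Dimitriou and Mbeki, alphabetically by surname: Dimitriou before Mbeki.
Among Eriksen, Horvat, Ruiz, Sato and Tanaka, alphabetically by surname: Eriksen before Horvat before Ruiz before Sato before Tanaka.
Full order: Dimitriou, Mbeki, Eriksen, Horvat, Ruiz, Sato, Tanaka.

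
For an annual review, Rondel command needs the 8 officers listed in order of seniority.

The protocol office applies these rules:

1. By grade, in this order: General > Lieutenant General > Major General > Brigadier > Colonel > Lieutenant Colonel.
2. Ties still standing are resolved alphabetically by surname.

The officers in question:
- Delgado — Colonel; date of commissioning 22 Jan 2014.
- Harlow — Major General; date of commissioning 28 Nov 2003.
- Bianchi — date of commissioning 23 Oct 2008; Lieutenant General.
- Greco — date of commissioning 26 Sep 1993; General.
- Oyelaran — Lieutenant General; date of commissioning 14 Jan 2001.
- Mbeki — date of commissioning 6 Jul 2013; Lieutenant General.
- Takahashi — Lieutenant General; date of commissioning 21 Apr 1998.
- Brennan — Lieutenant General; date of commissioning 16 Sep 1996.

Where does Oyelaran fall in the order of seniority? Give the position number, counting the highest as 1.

By grade: Greco (General); then Bianchi, Brennan, Mbeki, Oyelaran and Takahashi (Lieutenant General); then Harlow (Major General); then Delgado (Colonel).
Among Bianchi, Brennan, Mbeki, Oyelaran and Takahashi, alphabetically by surname: Bianchi before Brennan before Mbeki before Oyelaran before Takahashi.
Order: Greco, Bianchi, Brennan, Mbeki, Oyelaran, Takahashi, Harlow, Delgado. So position 5.

5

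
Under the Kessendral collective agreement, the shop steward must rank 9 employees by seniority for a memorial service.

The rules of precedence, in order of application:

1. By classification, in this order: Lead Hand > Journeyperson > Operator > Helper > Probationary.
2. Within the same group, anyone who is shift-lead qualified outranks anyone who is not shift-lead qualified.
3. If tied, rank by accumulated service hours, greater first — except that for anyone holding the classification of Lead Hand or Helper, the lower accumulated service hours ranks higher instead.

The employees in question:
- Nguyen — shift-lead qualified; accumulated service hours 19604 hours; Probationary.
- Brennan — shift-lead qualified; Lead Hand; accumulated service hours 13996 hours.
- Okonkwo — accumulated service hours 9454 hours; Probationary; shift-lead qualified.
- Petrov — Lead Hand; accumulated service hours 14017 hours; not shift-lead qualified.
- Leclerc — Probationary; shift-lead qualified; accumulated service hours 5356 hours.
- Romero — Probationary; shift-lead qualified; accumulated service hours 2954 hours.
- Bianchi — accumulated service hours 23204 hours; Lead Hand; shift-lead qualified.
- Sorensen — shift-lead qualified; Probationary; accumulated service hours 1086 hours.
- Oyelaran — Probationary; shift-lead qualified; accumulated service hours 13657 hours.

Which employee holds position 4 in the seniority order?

By classification: Brennan, Bianchi and Petrov (Lead Hand); then Nguyen, Oyelaran, Okonkwo, Leclerc, Romero and Sorensen (Probationary).
Among Brennan, Bianchi and Petrov, shift-lead qualified before not shift-lead qualified: Brennan and Bianchi (shift-lead qualified) before Petrov (not shift-lead qualified).
Among Brennan and Bianchi, by accumulated service hours (lower first) (reversed rule for this group): Brennan (13996 hours) before Bianchi (23204 hours).
Nguyen, Oyelaran, Okonkwo, Leclerc, Romero and Sorensen are each shift-lead qualified, so the next rule applies.
Among Nguyen, Oyelaran, Okonkwo, Leclerc, Romero and Sorensen, by accumulated service hours (higher first): Nguyen (19604 hours) before Oyelaran (13657 hours) before Okonkwo (9454 hours) before Leclerc (5356 hours) before Romero (2954 hours) before Sorensen (1086 hours).
Order: Brennan, Bianchi, Petrov, Nguyen, Oyelaran, Okonkwo, Leclerc, Romero, Sorensen.

Nguyen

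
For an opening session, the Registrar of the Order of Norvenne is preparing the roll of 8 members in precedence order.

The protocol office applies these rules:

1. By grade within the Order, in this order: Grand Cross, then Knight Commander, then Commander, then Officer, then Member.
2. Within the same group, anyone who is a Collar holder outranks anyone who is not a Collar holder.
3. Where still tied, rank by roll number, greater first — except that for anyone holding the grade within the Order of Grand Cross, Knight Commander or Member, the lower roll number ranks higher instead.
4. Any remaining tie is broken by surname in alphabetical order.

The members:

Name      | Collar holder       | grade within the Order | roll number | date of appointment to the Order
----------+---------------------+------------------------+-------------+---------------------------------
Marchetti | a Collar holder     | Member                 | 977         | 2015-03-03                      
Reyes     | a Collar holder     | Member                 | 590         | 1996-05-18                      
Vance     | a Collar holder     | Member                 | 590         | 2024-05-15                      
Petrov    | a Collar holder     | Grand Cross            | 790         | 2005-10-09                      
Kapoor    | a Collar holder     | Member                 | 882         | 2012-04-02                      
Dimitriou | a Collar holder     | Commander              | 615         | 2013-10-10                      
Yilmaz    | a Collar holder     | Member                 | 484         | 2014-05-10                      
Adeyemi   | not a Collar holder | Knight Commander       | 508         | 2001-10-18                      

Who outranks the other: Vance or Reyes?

Reyes

By grade within the Order: Petrov (Grand Cross); then Adeyemi (Knight Commander); then Dimitriou (Commander); then Yilmaz, Reyes, Vance, Kapoor and Marchetti (Member).
Yilmaz, Reyes, Vance, Kapoor and Marchetti are each a Collar holder, so the next rule applies.
Among Yilmaz, Reyes, Vance, Kapoor and Marchetti, by roll number (lower first) (reversed rule for this group): Yilmaz (484) before Reyes and Vance (590) before Kapoor (882) before Marchetti (977).
Among Reyes and Vance, alphabetically by surname: Reyes before Vance.
So Reyes takes precedence.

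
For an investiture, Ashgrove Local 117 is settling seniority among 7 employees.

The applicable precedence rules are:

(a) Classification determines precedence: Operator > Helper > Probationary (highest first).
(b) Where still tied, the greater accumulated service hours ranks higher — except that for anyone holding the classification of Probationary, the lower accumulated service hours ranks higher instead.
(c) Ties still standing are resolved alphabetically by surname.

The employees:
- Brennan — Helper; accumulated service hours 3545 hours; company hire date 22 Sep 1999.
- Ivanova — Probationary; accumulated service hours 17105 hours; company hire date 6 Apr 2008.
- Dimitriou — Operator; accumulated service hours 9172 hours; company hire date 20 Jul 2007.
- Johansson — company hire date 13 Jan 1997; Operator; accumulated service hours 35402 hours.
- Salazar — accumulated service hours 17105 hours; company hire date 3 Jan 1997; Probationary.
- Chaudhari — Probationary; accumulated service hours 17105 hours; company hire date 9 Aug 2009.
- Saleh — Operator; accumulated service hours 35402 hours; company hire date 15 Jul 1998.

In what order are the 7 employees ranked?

By classification: Johansson, Saleh and Dimitriou (Operator); then Brennan (Helper); then Chaudhari, Ivanova and Salazar (Probationary).
Among Johansson, Saleh and Dimitriou, by accumulated service hours (higher first): Johansson and Saleh (35402 hours) before Dimitriou (9172 hours).
Among Johansson and Saleh, alphabetically by surname: Johansson before Saleh.
Chaudhari, Ivanova and Salazar all have accumulated service hours 17105 hours, so the next rule applies.
Among Chaudhari, Ivanova and Salazar, alphabetically by surname: Chaudhari before Ivanova before Salazar.
Full order: Johansson, Saleh, Dimitriou, Brennan, Chaudhari, Ivanova, Salazar.

Johansson, Saleh, Dimitriou, Brennan, Chaudhari, Ivanova, Salazar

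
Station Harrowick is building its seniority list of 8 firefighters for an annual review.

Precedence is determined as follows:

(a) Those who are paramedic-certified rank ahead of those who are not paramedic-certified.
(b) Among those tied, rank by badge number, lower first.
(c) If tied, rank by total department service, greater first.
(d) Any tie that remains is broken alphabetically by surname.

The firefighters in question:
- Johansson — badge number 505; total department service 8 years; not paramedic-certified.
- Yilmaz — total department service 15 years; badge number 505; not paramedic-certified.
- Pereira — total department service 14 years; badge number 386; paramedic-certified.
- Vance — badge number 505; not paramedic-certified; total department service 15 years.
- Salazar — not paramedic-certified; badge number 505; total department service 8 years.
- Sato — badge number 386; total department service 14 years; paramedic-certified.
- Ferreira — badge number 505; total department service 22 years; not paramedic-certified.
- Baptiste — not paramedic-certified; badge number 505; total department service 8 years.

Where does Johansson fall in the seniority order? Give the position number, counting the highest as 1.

7

By the first rule: Pereira and Sato (both paramedic-certified); then Ferreira, Vance, Yilmaz, Baptiste, Johansson and Salazar (each not paramedic-certified).
Pereira and Sato both have badge number 386, so the next rule applies.
Pereira and Sato both have total department service 14 years, so the next rule applies.
Among Pereira and Sato, alphabetically by surname: Pereira before Sato.
Ferreira, Vance, Yilmaz, Baptiste, Johansson and Salazar all have badge number 505, so the next rule applies.
Among Ferreira, Vance, Yilmaz, Baptiste, Johansson and Salazar, by total department service (higher first): Ferreira (22 years) before Vance and Yilmaz (15 years) before Baptiste, Johansson and Salazar (8 years).
Among Vance and Yilmaz, alphabetically by surname: Vance before Yilmaz.
Among Baptiste, Johansson and Salazar, alphabetically by surname: Baptiste before Johansson before Salazar.
Order: Pereira, Sato, Ferreira, Vance, Yilmaz, Baptiste, Johansson, Salazar. So position 7.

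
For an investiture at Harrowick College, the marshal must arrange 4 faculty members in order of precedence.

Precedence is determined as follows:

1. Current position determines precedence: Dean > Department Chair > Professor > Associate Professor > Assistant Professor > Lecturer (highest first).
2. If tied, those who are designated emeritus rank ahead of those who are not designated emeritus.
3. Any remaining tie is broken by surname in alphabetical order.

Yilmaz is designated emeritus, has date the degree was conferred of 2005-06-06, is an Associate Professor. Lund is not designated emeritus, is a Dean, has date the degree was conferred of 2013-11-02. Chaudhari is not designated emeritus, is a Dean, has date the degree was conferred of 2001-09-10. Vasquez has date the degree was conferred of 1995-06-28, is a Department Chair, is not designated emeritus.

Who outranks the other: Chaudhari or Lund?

By current position: Chaudhari and Lund (Dean); then Vasquez (Department Chair); then Yilmaz (Associate Professor).
Chaudhari and Lund are each not designated emeritus, so the next rule applies.
Among Chaudhari and Lund, alphabetically by surname: Chaudhari before Lund.
So Chaudhari takes precedence.

Chaudhari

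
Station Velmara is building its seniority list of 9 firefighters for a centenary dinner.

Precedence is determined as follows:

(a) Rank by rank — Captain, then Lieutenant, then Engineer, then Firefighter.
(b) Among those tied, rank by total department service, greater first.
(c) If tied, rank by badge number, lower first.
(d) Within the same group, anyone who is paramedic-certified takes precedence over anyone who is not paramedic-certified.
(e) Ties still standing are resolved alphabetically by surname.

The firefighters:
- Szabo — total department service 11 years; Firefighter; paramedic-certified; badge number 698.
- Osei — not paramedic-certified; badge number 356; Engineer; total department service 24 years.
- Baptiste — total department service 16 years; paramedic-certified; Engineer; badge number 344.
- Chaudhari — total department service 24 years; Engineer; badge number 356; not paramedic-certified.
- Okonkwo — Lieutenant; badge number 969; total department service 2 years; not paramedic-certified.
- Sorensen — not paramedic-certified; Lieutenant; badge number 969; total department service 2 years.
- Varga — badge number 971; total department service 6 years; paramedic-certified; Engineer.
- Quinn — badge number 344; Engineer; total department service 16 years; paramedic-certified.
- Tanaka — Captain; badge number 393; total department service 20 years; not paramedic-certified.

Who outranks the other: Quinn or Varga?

By rank: Tanaka (Captain); then Okonkwo and Sorensen (Lieutenant); then Chaudhari, Osei, Baptiste, Quinn and Varga (Engineer); then Szabo (Firefighter).
Okonkwo and Sorensen both have total department service 2 years, so the next rule applies.
Okonkwo and Sorensen both have badge number 969, so the next rule applies.
Okonkwo and Sorensen are each not paramedic-certified, so the next rule applies.
Among Okonkwo and Sorensen, alphabetically by surname: Okonkwo before Sorensen.
Among Chaudhari, Osei, Baptiste, Quinn and Varga, by total department service (higher first): Chaudhari and Osei (24 years) before Baptiste and Quinn (16 years) before Varga (6 years).
Chaudhari and Osei both have badge number 356, so the next rule applies.
Chaudhari and Osei are each not paramedic-certified, so the next rule applies.
Among Chaudhari and Osei, alphabetically by surname: Chaudhari before Osei.
Baptiste and Quinn both have badge number 344, so the next rule applies.
Baptiste and Quinn are each paramedic-certified, so the next rule applies.
Among Baptiste and Quinn, alphabetically by surname: Baptiste before Quinn.
So Quinn takes precedence.

Quinn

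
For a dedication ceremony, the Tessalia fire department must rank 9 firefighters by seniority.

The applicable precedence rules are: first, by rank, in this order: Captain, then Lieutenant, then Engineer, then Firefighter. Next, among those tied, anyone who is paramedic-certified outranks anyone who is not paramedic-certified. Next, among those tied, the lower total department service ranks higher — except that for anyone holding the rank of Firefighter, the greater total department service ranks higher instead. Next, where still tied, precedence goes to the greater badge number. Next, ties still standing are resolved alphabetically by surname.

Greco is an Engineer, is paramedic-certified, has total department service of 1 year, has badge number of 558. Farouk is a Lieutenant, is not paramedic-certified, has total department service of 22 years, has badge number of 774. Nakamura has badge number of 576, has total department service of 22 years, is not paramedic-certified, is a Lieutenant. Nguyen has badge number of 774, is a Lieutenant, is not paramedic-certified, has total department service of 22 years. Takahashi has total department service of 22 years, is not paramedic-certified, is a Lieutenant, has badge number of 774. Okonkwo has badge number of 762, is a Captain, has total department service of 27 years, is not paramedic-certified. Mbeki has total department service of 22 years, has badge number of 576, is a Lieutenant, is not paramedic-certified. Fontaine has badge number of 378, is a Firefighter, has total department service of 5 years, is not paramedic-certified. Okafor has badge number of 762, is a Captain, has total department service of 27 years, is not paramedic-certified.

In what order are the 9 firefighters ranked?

By rank: Okafor and Okonkwo (Captain); then Farouk, Nguyen, Takahashi, Mbeki and Nakamura (Lieutenant); then Greco (Engineer); then Fontaine (Firefighter).
Okafor and Okonkwo are each not paramedic-certified, so the next rule applies.
Okafor and Okonkwo both have total department service 27 years, so the next rule applies.
Okafor and Okonkwo both have badge number 762, so the next rule applies.
Among Okafor and Okonkwo, alphabetically by surname: Okafor before Okonkwo.
Farouk, Nguyen, Takahashi, Mbeki and Nakamura are each not paramedic-certified, so the next rule applies.
Farouk, Nguyen, Takahashi, Mbeki and Nakamura all have total department service 22 years, so the next rule applies.
Among Farouk, Nguyen, Takahashi, Mbeki and Nakamura, by badge number (higher first): Farouk, Nguyen and Takahashi (774) before Mbeki and Nakamura (576).
Among Farouk, Nguyen and Takahashi, alphabetically by surname: Farouk before Nguyen before Takahashi.
Among Mbeki and Nakamura, alphabetically by surname: Mbeki before Nakamura.
Full order: Okafor, Okonkwo, Farouk, Nguyen, Takahashi, Mbeki, Nakamura, Greco, Fontaine.

Okafor, Okonkwo, Farouk, Nguyen, Takahashi, Mbeki, Nakamura, Greco, Fontaine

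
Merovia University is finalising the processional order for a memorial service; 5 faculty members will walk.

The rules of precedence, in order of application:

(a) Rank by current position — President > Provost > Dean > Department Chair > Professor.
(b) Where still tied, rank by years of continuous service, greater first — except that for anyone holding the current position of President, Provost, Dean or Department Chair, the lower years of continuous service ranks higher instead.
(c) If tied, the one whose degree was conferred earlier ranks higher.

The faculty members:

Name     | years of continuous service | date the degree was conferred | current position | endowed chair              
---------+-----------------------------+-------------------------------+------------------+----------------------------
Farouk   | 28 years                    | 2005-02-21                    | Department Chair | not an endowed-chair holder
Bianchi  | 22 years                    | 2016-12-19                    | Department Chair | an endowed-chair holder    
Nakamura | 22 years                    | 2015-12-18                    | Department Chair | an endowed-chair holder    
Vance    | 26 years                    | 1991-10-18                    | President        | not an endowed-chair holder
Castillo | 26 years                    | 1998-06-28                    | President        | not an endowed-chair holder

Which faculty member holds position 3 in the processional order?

Nakamura

By current position: Vance and Castillo (President); then Nakamura, Bianchi and Farouk (Department Chair).
Vance and Castillo both have years of continuous service 26 years, so the next rule applies.
Among Vance and Castillo, by date the degree was conferred (earlier first): Vance (1991-10-18) before Castillo (1998-06-28).
Among Nakamura, Bianchi and Farouk, by years of continuous service (lower first) (reversed rule for this group): Nakamura and Bianchi (22 years) before Farouk (28 years).
Among Nakamura and Bianchi, by date the degree was conferred (earlier first): Nakamura (2015-12-18) before Bianchi (2016-12-19).
Order: Vance, Castillo, Nakamura, Bianchi, Farouk.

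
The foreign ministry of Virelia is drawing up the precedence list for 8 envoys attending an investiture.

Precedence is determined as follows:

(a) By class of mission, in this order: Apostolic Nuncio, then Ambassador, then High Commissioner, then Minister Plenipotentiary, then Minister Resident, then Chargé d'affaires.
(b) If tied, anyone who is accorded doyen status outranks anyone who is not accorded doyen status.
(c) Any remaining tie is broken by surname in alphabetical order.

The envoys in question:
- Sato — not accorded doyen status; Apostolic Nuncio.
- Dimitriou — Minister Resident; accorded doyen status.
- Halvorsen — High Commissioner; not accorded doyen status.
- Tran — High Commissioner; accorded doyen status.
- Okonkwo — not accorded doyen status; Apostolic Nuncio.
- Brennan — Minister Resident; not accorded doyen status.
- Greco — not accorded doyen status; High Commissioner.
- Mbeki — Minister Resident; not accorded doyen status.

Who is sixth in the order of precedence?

By class of mission: Okonkwo and Sato (Apostolic Nuncio); then Tran, Greco and Halvorsen (High Commissioner); then Dimitriou, Brennan and Mbeki (Minister Resident).
Okonkwo and Sato are each not accorded doyen status, so the next rule applies.
Among Okonkwo and Sato, alphabetically by surname: Okonkwo before Sato.
Among Tran, Greco and Halvorsen, accorded doyen status before not accorded doyen status: Tran (accorded doyen status) before Greco and Halvorsen (not accorded doyen status).
Among Greco and Halvorsen, alphabetically by surname: Greco before Halvorsen.
Among Dimitriou, Brennan and Mbeki, accorded doyen status before not accorded doyen status: Dimitriou (accorded doyen status) before Brennan and Mbeki (not accorded doyen status).
Among Brennan and Mbeki, alphabetically by surname: Brennan before Mbeki.
Order: Okonkwo, Sato, Tran, Greco, Halvorsen, Dimitriou, Brennan, Mbeki.

Dimitriou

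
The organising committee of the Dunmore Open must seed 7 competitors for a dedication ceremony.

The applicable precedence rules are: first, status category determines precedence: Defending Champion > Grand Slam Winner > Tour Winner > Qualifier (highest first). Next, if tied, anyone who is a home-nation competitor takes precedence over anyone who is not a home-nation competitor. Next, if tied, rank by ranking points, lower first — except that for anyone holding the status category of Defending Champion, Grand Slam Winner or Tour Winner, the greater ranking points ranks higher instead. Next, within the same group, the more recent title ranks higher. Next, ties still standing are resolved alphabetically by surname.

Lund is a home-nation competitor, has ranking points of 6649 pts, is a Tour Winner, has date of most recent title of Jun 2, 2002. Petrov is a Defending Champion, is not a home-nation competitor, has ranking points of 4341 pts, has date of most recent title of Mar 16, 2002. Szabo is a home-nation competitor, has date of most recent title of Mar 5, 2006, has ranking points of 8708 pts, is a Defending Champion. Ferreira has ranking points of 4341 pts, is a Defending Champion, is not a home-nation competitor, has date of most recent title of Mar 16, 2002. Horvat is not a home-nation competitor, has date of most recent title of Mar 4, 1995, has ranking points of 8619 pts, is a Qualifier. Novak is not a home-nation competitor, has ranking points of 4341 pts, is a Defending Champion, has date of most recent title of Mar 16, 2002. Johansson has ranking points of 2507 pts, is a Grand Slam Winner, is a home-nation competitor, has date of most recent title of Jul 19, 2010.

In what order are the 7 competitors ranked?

Szabo, Ferreira, Novak, Petrov, Johansson, Lund, Horvat

By status category: Szabo, Ferreira, Novak and Petrov (Defending Champion); then Johansson (Grand Slam Winner); then Lund (Tour Winner); then Horvat (Qualifier).
Among Szabo, Ferreira, Novak and Petrov, a home-nation competitor before not a home-nation competitor: Szabo (a home-nation competitor) before Ferreira, Novak and Petrov (not a home-nation competitor).
Ferreira, Novak and Petrov all have ranking points 4341 pts, so the next rule applies.
Ferreira, Novak and Petrov all have date of most recent title Mar 16, 2002, so the next rule applies.
Among Ferreira, Novak and Petrov, alphabetically by surname: Ferreira before Novak before Petrov.
Full order: Szabo, Ferreira, Novak, Petrov, Johansson, Lund, Horvat.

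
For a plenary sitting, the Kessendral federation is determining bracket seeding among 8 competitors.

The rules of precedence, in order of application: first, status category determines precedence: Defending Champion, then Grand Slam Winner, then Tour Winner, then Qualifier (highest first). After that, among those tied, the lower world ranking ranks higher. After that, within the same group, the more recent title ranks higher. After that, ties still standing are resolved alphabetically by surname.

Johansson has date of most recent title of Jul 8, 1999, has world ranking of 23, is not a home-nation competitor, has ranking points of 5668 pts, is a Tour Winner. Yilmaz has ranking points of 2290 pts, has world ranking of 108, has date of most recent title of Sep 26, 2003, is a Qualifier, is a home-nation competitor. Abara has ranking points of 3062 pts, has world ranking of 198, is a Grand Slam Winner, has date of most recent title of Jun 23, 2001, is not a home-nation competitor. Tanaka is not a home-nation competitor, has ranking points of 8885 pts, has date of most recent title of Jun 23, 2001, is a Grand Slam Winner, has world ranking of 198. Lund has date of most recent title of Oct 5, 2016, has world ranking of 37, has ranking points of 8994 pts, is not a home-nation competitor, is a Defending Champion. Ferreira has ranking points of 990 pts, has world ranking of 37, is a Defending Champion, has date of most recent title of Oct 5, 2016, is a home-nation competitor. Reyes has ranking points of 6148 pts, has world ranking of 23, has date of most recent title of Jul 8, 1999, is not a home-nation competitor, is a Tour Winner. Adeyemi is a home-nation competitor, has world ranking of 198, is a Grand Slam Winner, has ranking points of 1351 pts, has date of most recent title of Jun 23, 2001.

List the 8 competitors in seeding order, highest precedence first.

By status category: Ferreira and Lund (Defending Champion); then Abara, Adeyemi and Tanaka (Grand Slam Winner); then Johansson and Reyes (Tour Winner); then Yilmaz (Qualifier).
Ferreira and Lund both have world ranking 37, so the next rule applies.
Ferreira and Lund both have date of most recent title Oct 5, 2016, so the next rule applies.
Among Ferreira and Lund, alphabetically by surname: Ferreira before Lund.
Abara, Adeyemi and Tanaka all have world ranking 198, so the next rule applies.
Abara, Adeyemi and Tanaka all have date of most recent title Jun 23, 2001, so the next rule applies.
Among Abara, Adeyemi and Tanaka, alphabetically by surname: Abara before Adeyemi before Tanaka.
Johansson and Reyes both have world ranking 23, so the next rule applies.
Johansson and Reyes both have date of most recent title Jul 8, 1999, so the next rule applies.
Among Johansson and Reyes, alphabetically by surname: Johansson before Reyes.
Full order: Ferreira, Lund, Abara, Adeyemi, Tanaka, Johansson, Reyes, Yilmaz.

Ferreira, Lund, Abara, Adeyemi, Tanaka, Johansson, Reyes, Yilmaz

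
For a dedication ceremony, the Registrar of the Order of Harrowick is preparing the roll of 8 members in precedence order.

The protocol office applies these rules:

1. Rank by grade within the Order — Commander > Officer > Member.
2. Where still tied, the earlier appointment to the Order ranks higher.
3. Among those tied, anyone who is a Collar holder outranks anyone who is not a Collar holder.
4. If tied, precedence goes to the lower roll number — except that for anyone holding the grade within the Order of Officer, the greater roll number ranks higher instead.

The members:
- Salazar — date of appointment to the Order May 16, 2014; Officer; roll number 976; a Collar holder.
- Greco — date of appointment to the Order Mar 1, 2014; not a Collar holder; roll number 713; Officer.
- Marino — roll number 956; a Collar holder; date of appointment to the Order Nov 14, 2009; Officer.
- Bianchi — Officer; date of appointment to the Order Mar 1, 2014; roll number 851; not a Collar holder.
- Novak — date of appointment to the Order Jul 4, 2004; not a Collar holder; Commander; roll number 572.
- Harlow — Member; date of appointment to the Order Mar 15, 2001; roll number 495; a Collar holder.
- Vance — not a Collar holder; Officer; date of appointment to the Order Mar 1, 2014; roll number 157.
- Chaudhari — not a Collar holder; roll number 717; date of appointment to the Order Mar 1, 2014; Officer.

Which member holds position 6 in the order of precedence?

By grade within the Order: Novak (Commander); then Marino, Bianchi, Chaudhari, Greco, Vance and Salazar (Officer); then Harlow (Member).
Among Marino, Bianchi, Chaudhari, Greco, Vance and Salazar, by date of appointment to the Order (earlier first): Marino (Nov 14, 2009) before Bianchi, Chaudhari, Greco and Vance (Mar 1, 2014) before Salazar (May 16, 2014).
Bianchi, Chaudhari, Greco and Vance are each not a Collar holder, so the next rule applies.
Among Bianchi, Chaudhari, Greco and Vance, by roll number (higher first) (reversed rule for this group): Bianchi (851) before Chaudhari (717) before Greco (713) before Vance (157).
Order: Novak, Marino, Bianchi, Chaudhari, Greco, Vance, Salazar, Harlow.

Vance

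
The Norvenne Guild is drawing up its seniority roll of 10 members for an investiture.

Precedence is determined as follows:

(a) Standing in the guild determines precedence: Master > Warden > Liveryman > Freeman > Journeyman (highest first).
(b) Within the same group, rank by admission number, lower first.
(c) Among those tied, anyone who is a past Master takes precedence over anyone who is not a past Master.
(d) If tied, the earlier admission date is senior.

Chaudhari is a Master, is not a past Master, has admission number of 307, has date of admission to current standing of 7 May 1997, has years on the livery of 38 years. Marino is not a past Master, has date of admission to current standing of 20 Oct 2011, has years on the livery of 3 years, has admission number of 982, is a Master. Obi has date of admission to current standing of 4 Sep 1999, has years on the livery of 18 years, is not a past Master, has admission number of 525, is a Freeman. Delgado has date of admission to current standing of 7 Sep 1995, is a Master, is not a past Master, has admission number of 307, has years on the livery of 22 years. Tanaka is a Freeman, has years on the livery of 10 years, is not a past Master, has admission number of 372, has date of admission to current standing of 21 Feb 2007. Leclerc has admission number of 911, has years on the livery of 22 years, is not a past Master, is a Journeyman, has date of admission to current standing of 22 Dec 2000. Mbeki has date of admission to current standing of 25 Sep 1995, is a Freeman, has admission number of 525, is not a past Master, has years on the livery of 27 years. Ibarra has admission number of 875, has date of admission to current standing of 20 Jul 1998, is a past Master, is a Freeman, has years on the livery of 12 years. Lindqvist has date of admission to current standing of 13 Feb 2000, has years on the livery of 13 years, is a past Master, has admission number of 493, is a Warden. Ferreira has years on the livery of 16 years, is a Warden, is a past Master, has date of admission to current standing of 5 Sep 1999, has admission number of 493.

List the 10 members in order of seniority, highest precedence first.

Delgado, Chaudhari, Marino, Ferreira, Lindqvist, Tanaka, Mbeki, Obi, Ibarra, Leclerc

By standing in the guild: Delgado, Chaudhari and Marino (Master); then Ferreira and Lindqvist (Warden); then Tanaka, Mbeki, Obi and Ibarra (Freeman); then Leclerc (Journeyman).
Among Delgado, Chaudhari and Marino, by admission number (lower first): Delgado and Chaudhari (307) before Marino (982).
Delgado and Chaudhari are each not a past Master, so the next rule applies.
Among Delgado and Chaudhari, by date of admission to current standing (earlier first): Delgado (7 Sep 1995) before Chaudhari (7 May 1997).
Ferreira and Lindqvist both have admission number 493, so the next rule applies.
Ferreira and Lindqvist are each a past Master, so the next rule applies.
Among Ferreira and Lindqvist, by date of admission to current standing (earlier first): Ferreira (5 Sep 1999) before Lindqvist (13 Feb 2000).
Among Tanaka, Mbeki, Obi and Ibarra, by admission number (lower first): Tanaka (372) before Mbeki and Obi (525) before Ibarra (875).
Mbeki and Obi are each not a past Master, so the next rule applies.
Among Mbeki and Obi, by date of admission to current standing (earlier first): Mbeki (25 Sep 1995) before Obi (4 Sep 1999).
Full order: Delgado, Chaudhari, Marino, Ferreira, Lindqvist, Tanaka, Mbeki, Obi, Ibarra, Leclerc.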